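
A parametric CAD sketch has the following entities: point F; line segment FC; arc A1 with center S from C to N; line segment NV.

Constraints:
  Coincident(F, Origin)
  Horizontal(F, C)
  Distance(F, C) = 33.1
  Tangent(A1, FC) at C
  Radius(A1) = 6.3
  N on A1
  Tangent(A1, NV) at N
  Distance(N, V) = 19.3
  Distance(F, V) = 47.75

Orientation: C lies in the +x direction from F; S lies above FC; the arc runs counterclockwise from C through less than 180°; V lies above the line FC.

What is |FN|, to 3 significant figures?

39.8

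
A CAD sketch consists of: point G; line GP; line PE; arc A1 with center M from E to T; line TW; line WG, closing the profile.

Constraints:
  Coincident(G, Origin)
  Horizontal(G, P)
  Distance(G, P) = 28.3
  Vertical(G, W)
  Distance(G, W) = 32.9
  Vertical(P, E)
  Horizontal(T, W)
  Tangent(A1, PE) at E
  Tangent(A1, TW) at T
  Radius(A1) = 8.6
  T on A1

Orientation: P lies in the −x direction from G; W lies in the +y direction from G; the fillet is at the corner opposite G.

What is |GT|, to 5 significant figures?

38.347

G is at the origin; GP is horizontal with |GP| = 28.3 and P on the −x side, so P = (-28.300, 0.0000). G and W share the same x with |GW| = 32.9 and W on the +y side, so W = (0.0000, 32.900). The virtual corner opposite G is at (-28.300, 32.900). Since A1 is tangent to PE there, ME ⟂ PE and tangency of A1 to TW means the radius MT is perpendicular to TW, with radius 8.6, so the center M sits 8.6 in from both sides at M = (-19.700, 24.300). That places the tangent points at E = (-28.300, 24.300) on PE and T = (-19.700, 32.900) on TW. Then |GT| = |T − G| = 38.347.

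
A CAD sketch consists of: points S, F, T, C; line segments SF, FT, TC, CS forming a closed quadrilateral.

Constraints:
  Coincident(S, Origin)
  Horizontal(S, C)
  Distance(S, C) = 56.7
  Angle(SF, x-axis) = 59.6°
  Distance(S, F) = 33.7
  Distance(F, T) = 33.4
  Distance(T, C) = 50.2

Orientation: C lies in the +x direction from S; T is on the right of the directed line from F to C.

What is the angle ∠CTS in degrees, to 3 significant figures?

155°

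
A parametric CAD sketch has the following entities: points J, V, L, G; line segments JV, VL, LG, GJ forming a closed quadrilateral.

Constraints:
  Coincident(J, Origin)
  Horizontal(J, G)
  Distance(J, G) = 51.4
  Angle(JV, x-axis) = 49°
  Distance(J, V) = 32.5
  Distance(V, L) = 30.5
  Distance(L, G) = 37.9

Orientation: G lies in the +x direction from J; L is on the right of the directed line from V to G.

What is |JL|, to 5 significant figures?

14.726

Checks: |VL| = 30.50 ✓; |LG| = 37.90 ✓.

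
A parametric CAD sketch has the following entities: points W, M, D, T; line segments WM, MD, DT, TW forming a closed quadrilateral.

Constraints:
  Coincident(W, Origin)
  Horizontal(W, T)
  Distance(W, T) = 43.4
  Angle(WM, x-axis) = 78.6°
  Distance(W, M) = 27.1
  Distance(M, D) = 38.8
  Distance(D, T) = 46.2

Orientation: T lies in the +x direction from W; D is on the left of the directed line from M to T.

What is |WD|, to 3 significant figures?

60.3

W is at the origin; WT is horizontal with |WT| = 43.4 and T in +x, so T = (43.4, 0). WM runs at 78.6° with |WM| = 27.1, so M = (5.36, 26.6). D is determined by |MD| = 38.8 and |DT| = 46.2 together: it lies at the intersection of circle(M, 38.8) and circle(T, 46.2). With |MT| = 46.4, the foot of the radical line on MT is 16.4 from M and the perpendicular offset is √(38.8² − 16.4²) = 35.2. Taking the left-of-MT solution: D = (38.9, 46.0).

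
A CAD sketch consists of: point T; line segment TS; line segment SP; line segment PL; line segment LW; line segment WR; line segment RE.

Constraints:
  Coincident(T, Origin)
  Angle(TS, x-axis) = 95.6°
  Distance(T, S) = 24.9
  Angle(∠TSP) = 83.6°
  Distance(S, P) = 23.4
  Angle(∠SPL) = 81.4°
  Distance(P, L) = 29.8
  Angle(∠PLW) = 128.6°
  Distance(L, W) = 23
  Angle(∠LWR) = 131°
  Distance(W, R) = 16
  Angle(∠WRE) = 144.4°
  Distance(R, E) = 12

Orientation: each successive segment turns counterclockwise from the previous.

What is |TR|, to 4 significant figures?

21.86

∠PLW = 128.6° gives LW at -18.00° from the x-axis; with |LW| = 23.0, W = (7.041, -15.09). ∠LWR = 131.0° gives WR at 31.00° from the x-axis; with |WR| = 16.0, R = (20.76, -6.845). Then |TR| = |R − T| = 21.86.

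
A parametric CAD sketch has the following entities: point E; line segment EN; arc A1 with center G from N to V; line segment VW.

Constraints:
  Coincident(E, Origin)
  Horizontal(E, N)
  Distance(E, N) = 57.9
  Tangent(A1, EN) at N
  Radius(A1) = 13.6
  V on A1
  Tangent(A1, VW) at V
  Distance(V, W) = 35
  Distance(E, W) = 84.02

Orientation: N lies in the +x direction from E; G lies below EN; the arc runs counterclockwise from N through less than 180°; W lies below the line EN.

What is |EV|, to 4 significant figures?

51.68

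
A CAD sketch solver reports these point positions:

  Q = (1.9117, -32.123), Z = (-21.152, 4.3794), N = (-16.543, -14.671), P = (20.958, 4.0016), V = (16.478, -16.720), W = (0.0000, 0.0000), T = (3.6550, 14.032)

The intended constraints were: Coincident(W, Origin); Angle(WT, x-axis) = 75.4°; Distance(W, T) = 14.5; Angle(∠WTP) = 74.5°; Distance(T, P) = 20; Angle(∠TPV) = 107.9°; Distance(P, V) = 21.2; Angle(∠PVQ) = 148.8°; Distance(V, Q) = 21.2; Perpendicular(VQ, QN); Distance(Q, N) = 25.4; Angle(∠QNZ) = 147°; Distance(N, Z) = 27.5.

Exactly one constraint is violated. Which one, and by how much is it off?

Distance(N, Z) = 27.5 — off by 7.90.

W = (0.00, 0.00) ✓; WT at 75.40° ✓; |WT| = 14.50 ✓; ∠WTP = 74.50° ✓; |TP| = 20.00 ✓; ∠TPV = 107.9° ✓; |PV| = 21.20 ✓; ∠PVQ = 148.8° ✓; |VQ| = 21.20 ✓; ∠(VQ, QN) = 90.00° ✓; |QN| = 25.40 ✓; ∠QNZ = 147.0° ✓; |NZ| = 19.60 ✗.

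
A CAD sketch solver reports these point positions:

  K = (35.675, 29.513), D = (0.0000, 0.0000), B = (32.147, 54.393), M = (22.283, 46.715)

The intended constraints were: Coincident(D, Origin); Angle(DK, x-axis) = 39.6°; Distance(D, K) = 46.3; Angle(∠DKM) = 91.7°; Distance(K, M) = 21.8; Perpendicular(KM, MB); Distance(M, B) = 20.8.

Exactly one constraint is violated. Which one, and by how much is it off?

Distance(M, B) = 20.8 — off by 8.30.

D = (0.00, 0.00) ✓; DK at 39.60° ✓; |DK| = 46.30 ✓; ∠DKM = 91.70° ✓; |KM| = 21.80 ✓; ∠(KM, MB) = 90.00° ✓; |MB| = 12.50 ✗.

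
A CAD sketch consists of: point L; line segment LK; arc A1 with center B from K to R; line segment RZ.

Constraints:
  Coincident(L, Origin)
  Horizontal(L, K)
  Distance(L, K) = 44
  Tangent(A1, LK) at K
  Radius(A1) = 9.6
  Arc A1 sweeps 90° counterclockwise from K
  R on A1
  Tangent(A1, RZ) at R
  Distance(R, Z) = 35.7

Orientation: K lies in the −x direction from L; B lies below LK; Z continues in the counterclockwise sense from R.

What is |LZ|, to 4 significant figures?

70.18

On A1, K sits at bearing 90° from B; a 90° counterclockwise sweep puts R at bearing 180°, so R = B + 9.6·(cos 180°, sin 180°) = (-53.60, -9.600). Tangency of A1 to RZ means the radius BR is perpendicular to RZ, so RZ runs along (−sin 180°, cos 180°); with |RZ| = 35.7, Z = (-53.60, -45.30). Then |LZ| = |Z − L| = 70.18.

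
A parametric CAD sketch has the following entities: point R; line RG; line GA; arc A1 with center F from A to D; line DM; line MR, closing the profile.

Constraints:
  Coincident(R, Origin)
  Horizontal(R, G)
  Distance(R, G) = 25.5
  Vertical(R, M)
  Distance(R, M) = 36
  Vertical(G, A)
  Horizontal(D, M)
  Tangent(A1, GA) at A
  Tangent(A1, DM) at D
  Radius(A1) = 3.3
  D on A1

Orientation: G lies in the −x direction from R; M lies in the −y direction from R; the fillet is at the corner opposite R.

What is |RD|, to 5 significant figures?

42.295

R is at the origin; RG is horizontal with |RG| = 25.5 and G on the −x side, so G = (-25.500, 0.0000). R and M share the same x with |RM| = 36.0 and M on the −y side, so M = (0.0000, -36.000). The virtual corner opposite R is at (-25.500, -36.000). A1 meets GA tangentially, so FA is at right angles to GA and tangency of A1 to DM means the radius FD is perpendicular to DM, with radius 3.3, so the center F sits 3.3 in from both sides at F = (-22.200, -32.700). That places the tangent points at A = (-25.500, -32.700) on GA and D = (-22.200, -36.000) on DM. Then |RD| = |D − R| = 42.295.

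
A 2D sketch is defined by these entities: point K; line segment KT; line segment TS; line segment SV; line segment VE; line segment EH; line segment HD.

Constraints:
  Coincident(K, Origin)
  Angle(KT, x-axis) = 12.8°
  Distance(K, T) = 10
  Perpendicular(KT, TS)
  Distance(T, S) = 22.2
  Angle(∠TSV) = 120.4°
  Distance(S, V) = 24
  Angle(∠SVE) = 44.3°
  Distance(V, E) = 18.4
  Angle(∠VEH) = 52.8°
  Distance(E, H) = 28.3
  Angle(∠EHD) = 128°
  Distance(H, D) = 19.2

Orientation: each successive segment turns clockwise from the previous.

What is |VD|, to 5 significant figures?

29.000

K is at the origin; KT runs at 12.8° with length 10.0, so T = (9.7515, 2.2155). The perpendicularity gives TS at right angles to KT, so TS runs at -77.200°; with |TS| = 22.2, S = (14.670, -19.433). ∠TSV = 120.4° gives SV at -136.80° from the x-axis; with |SV| = 24.0, V = (-2.8254, -35.862). ∠SVE = 44.3° gives VE at 87.500° from the x-axis; with |VE| = 18.4, E = (-2.0228, -17.479). ∠VEH = 52.8° gives EH at -39.700° from the x-axis; with |EH| = 28.3, H = (19.751, -35.557). ∠EHD = 128.0° gives HD at -91.700° from the x-axis; with |HD| = 19.2, D = (19.182, -54.748). Then |VD| = |D − V| = 29.000.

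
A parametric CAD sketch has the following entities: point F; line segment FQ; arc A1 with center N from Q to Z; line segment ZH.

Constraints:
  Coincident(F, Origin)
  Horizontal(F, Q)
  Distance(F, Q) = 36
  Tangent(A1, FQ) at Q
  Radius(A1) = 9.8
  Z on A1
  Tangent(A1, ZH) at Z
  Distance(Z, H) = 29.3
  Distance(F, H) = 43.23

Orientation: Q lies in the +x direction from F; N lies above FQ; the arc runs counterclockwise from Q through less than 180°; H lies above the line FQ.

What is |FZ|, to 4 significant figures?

46.03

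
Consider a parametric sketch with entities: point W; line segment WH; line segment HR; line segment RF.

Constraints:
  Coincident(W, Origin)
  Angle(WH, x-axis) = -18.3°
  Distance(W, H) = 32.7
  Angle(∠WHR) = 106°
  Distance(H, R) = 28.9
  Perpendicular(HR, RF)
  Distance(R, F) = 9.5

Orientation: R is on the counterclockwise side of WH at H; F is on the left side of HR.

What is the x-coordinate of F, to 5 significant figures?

39.484

W is at the origin; WH runs at -18.3° with length 32.7, so H = 32.7·(cos -18.3°, sin -18.3°) = (31.046, -10.268). ∠WHR = 106.0°, so HR runs at -18.3° + (180° − 106.0°) = 55.700° from the x-axis; with |HR| = 28.9, R = H + 28.9·(cos 55.700°, sin 55.700°) = (47.332, 13.607). HR is perpendicular to RF; with |RF| = 9.5 on the left of HR, F = R + 9.5·(-0.82610, 0.56353) = (39.484, 18.960). So F.x = 39.484.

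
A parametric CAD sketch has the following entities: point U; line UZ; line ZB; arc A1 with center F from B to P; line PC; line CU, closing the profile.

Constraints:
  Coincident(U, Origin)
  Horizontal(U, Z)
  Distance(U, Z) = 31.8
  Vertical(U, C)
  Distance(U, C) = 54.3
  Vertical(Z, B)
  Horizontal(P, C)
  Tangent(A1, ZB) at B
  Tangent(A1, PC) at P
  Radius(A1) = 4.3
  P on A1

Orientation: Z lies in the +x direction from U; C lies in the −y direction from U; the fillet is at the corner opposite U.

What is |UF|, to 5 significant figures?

57.064

U and C share the same x with |UC| = 54.3 and C on the −y side, so C = (0.0000, -54.300). The virtual corner opposite U is at (31.800, -54.300). The tangent condition forces FB to be normal to ZB and since A1 is tangent to PC there, FP ⟂ PC, with radius 4.3, so the center F sits 4.3 in from both sides at F = (27.500, -50.000). Then |UF| = |F − U| = 57.064.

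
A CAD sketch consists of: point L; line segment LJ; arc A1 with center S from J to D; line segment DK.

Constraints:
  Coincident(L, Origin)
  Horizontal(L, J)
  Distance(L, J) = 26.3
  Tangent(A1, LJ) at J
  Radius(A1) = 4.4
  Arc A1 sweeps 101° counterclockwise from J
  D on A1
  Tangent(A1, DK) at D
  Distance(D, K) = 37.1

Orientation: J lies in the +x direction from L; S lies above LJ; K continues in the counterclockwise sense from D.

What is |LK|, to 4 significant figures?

47.85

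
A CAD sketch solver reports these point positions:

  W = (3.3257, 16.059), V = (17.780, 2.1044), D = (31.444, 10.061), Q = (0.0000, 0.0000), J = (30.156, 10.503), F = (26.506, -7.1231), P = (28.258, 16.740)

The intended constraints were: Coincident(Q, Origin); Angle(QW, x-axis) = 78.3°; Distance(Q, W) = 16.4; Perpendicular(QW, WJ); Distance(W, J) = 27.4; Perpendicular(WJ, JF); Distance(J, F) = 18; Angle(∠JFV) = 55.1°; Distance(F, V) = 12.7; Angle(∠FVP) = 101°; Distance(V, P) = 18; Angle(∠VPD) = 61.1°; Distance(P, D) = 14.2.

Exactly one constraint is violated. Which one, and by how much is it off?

Distance(P, D) = 14.2 — off by 6.80.

Q = (0.00, 0.00) ✓; QW at 78.30° ✓; |QW| = 16.40 ✓; ∠(QW, WJ) = 90.00° ✓; |WJ| = 27.40 ✓; ∠(WJ, JF) = 90.00° ✓; |JF| = 18.00 ✓; ∠JFV = 55.10° ✓; |FV| = 12.70 ✓; ∠FVP = 101.0° ✓; |VP| = 18.00 ✓; ∠VPD = 61.10° ✓; |PD| = 7.400 ✗.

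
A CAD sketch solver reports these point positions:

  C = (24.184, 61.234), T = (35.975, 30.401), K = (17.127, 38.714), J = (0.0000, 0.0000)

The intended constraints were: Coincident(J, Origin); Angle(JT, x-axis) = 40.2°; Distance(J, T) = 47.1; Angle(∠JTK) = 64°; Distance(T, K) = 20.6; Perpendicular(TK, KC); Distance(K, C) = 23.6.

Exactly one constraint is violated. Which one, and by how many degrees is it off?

Perpendicular(TK, KC) — off by 6.40°.

J = (0.00, 0.00) ✓; JT at 40.20° ✓; |JT| = 47.10 ✓; ∠JTK = 64.00° ✓; |TK| = 20.60 ✓; ∠(TK, KC) = 83.60° ✗; |KC| = 23.60 ✓.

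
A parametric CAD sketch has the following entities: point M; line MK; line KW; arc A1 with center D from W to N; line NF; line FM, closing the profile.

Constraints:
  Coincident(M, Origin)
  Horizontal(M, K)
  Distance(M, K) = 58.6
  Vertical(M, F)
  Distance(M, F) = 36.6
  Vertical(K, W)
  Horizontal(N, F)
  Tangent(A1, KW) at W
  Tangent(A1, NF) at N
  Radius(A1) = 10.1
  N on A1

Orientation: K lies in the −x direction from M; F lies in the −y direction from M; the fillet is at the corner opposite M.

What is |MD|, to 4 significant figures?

55.27

M is at the origin; M and K share the same y with |MK| = 58.6 and K on the −x side, so K = (-58.60, 0.000). M and F share the same x with |MF| = 36.6 and F on the −y side, so F = (0.000, -36.60). The virtual corner opposite M is at (-58.60, -36.60). A1 meets KW tangentially, so DW is at right angles to KW and since A1 is tangent to NF there, DN ⟂ NF, with radius 10.1, so the center D sits 10.1 in from both sides at D = (-48.50, -26.50). Then |MD| = |D − M| = 55.27.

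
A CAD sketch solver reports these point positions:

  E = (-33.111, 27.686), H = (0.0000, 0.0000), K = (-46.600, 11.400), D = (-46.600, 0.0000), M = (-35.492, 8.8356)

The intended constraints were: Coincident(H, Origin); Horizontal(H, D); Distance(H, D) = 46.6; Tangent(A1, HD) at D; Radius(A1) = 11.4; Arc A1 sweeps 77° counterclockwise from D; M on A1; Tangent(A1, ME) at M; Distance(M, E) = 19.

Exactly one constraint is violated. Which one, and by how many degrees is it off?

Tangent(A1, ME) at M — off by 5.80°.

H = (0.00, 0.00) ✓; H.y = 0.00, D.y = 0.00 ✓; |HD| = 46.60 ✓; ∠(KD, DH) = 90.00° ✓; |KD| = 11.40 ✓; bearing(K→M) − bearing(K→D) = 77.00° ✓; |KM| = 11.40 ✓; ∠(KM, ME) = 84.20° ✗; |ME| = 19.00 ✓.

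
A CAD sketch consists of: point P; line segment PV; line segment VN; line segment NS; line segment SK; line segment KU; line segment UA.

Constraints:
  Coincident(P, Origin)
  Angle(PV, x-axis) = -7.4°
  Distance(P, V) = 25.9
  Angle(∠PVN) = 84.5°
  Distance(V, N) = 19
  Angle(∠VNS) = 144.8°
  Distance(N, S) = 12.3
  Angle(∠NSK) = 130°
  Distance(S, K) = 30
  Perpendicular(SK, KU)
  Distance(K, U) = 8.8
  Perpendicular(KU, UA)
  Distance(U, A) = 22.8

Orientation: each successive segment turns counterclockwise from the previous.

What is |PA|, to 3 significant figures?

21.3

P is at the origin; PV runs at -7.4° with length 25.9, so V = (25.7, -3.34). ∠PVN = 84.5° gives VN at 88.1° from the x-axis; with |VN| = 19.0, N = (26.3, 15.7). ∠VNS = 144.8° gives NS at 123° from the x-axis; with |NS| = 12.3, S = (19.6, 25.9). ∠NSK = 130.0° gives SK at 173° from the x-axis; with |SK| = 30.0, K = (-10.2, 29.4). SK is perpendicular to KU, so KU runs at -96.7°; with |KU| = 8.8, U = (-11.3, 20.7). KU is perpendicular to UA, so UA runs at -6.70°; with |UA| = 22.8, A = (11.4, 18.0). Then |PA| = |A − P| = 21.3.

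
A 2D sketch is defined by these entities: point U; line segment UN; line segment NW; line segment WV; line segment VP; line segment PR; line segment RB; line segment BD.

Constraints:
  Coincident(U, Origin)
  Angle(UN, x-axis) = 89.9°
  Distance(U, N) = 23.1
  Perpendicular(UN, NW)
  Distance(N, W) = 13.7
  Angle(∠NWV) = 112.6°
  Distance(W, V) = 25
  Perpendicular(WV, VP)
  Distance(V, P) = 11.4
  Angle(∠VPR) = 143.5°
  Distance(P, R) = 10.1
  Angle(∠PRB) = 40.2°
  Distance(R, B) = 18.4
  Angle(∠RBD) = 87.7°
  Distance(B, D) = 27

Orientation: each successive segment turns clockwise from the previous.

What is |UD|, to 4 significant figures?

35.61

∠PRB = 40.2° gives RB at 26.20° from the x-axis; with |RB| = 18.4, B = (19.48, 6.184). ∠RBD = 87.7° gives BD at -66.10° from the x-axis; with |BD| = 27.0, D = (30.42, -18.50). Then |UD| = |D − U| = 35.61.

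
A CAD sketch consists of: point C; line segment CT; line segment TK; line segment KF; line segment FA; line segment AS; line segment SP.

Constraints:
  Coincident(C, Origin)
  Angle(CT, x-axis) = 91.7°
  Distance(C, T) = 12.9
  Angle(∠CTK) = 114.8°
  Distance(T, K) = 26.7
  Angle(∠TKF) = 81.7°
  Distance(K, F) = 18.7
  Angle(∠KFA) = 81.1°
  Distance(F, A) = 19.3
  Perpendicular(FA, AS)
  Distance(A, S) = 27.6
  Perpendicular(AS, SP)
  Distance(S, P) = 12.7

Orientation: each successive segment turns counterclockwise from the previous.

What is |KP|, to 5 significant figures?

9.8493

FA ⟂ AS, so AS runs at 84.100°; with |AS| = 27.6, S = (-7.6839, 30.760). The perpendicularity gives SP at right angles to AS, so SP runs at 174.10°; with |SP| = 12.7, P = (-20.317, 32.065). Then |KP| = |P − K| = 9.8493.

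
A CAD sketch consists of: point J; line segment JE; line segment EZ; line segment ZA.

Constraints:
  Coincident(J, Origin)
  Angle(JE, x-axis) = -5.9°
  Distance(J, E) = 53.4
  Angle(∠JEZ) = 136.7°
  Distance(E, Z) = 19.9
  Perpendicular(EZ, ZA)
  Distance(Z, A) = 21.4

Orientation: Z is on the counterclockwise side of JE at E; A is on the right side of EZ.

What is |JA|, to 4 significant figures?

82.58

∠JEZ = 136.7°, so EZ runs at -5.9° + (180° − 136.7°) = 37.40° from the x-axis; with |EZ| = 19.9, Z = E + 19.9·(cos 37.40°, sin 37.40°) = (68.93, 6.598). The perpendicularity gives ZA at right angles to EZ; with |ZA| = 21.4 on the right of EZ, A = Z + 21.4·(0.6074, -0.7944) = (81.92, -10.40). Then |JA| = |A − J| = 82.58.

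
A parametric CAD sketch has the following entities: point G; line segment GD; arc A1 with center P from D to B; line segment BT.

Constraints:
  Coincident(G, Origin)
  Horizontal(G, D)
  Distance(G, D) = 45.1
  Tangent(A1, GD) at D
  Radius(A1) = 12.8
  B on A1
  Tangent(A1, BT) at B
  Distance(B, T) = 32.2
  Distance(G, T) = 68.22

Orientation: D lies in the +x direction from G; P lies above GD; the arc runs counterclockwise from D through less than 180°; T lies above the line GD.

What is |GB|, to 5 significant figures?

59.680

Checks: ∠(PD, DG) = 90.00° ✓; |PB| = 12.80 ✓; ∠(PB, BT) = 90.00° ✓; |BT| = 32.20 ✓; |GT| = 68.22 ✓.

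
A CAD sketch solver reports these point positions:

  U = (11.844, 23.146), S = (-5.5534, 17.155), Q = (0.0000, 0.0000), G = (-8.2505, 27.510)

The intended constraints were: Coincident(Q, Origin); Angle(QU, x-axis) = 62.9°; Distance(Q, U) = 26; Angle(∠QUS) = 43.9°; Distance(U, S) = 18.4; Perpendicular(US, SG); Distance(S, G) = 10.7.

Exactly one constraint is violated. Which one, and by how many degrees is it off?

Perpendicular(US, SG) — off by 4.40°.

Q = (0.00, 0.00) ✓; QU at 62.90° ✓; |QU| = 26.00 ✓; ∠QUS = 43.90° ✓; |US| = 18.40 ✓; ∠(US, SG) = 94.40° ✗; |SG| = 10.70 ✓.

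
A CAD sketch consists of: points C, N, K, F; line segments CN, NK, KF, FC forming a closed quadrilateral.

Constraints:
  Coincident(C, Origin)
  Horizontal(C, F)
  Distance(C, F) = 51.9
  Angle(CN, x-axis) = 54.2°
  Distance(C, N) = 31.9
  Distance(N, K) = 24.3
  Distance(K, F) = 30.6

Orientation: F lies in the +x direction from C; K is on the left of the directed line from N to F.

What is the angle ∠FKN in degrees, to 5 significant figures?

99.578°

Checks: |NK| = 24.30 ✓; |KF| = 30.60 ✓.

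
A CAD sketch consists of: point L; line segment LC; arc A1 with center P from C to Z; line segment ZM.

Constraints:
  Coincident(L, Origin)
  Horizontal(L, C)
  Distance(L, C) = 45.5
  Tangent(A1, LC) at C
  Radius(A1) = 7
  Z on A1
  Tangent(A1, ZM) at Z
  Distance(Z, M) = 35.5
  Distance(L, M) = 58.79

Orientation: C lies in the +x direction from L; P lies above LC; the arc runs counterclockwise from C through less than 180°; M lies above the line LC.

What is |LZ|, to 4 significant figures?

52.93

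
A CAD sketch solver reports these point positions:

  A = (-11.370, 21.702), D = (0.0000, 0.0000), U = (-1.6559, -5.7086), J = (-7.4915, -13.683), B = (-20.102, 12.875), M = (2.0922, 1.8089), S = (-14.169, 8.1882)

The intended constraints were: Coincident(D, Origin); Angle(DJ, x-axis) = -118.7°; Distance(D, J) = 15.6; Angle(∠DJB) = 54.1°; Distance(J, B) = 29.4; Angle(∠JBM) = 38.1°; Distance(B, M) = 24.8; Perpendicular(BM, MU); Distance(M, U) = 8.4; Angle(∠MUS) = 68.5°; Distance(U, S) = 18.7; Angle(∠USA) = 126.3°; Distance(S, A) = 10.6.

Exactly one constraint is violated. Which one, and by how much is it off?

Distance(S, A) = 10.6 — off by 3.20.

D = (0.00, 0.00) ✓; DJ at -118.7° ✓; |DJ| = 15.60 ✓; ∠DJB = 54.10° ✓; |JB| = 29.40 ✓; ∠JBM = 38.10° ✓; |BM| = 24.80 ✓; ∠(BM, MU) = 90.00° ✓; |MU| = 8.400 ✓; ∠MUS = 68.50° ✓; |US| = 18.70 ✓; ∠USA = 126.3° ✓; |SA| = 13.80 ✗.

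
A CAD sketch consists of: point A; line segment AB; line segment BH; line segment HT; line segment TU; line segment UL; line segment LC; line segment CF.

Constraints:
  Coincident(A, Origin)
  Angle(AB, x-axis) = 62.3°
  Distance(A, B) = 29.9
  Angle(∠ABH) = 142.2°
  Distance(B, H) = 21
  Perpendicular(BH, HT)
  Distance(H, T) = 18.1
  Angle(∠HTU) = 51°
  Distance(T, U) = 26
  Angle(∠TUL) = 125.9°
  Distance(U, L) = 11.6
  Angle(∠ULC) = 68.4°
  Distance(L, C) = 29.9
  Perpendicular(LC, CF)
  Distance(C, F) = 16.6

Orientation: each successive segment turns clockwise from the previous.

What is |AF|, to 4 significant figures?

45.28

A is at the origin; AB runs at 62.3° with length 29.9, so B = (13.90, 26.47). ∠ABH = 142.2° gives BH at 24.50° from the x-axis; with |BH| = 21.0, H = (33.01, 35.18). BH is perpendicular to HT, so HT runs at -65.50°; with |HT| = 18.1, T = (40.51, 18.71). ∠HTU = 51.0° gives TU at 165.5° from the x-axis; with |TU| = 26.0, U = (15.34, 25.22). ∠TUL = 125.9° gives UL at 111.4° from the x-axis; with |UL| = 11.6, L = (11.11, 36.02). ∠ULC = 68.4° gives LC at -0.2000° from the x-axis; with |LC| = 29.9, C = (41.01, 35.92). LC is perpendicular to CF, so CF runs at -90.20°; with |CF| = 16.6, F = (40.95, 19.32). Then |AF| = |F − A| = 45.28.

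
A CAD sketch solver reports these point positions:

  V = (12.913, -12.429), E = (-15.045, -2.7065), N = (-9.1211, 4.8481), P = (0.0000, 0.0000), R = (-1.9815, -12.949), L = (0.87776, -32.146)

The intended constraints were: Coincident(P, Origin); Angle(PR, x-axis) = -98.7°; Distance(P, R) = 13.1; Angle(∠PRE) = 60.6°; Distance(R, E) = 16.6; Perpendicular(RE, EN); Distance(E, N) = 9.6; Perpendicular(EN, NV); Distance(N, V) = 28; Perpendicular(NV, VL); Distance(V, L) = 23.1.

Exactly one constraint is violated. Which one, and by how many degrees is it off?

Perpendicular(NV, VL) — off by 6.70°.

P = (0.00, 0.00) ✓; PR at -98.70° ✓; |PR| = 13.10 ✓; ∠PRE = 60.60° ✓; |RE| = 16.60 ✓; ∠(RE, EN) = 90.00° ✓; |EN| = 9.600 ✓; ∠(EN, NV) = 90.00° ✓; |NV| = 28.00 ✓; ∠(NV, VL) = 83.30° ✗; |VL| = 23.10 ✓.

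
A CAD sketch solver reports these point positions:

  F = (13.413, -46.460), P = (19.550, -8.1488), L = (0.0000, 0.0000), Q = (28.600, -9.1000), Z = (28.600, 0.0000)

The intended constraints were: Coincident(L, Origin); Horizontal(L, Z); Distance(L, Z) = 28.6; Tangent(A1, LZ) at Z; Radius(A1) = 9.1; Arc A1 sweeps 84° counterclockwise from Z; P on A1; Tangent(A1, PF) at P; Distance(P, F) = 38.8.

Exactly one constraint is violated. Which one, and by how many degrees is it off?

Tangent(A1, PF) at P — off by 3.10°.

L = (0.00, 0.00) ✓; L.y = 0.00, Z.y = 0.00 ✓; |LZ| = 28.60 ✓; ∠(QZ, ZL) = 90.00° ✓; |QZ| = 9.100 ✓; bearing(Q→P) − bearing(Q→Z) = 84.00° ✓; |QP| = 9.100 ✓; ∠(QP, PF) = 93.10° ✗; |PF| = 38.80 ✓.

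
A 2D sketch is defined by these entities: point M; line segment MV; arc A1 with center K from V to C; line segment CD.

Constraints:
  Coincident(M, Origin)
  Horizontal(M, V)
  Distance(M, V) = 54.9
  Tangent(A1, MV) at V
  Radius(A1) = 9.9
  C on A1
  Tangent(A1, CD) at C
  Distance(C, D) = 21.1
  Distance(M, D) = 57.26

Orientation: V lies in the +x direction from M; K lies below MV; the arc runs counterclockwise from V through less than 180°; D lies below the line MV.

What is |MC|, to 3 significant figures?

46.4

M is at the origin; MV is horizontal with |MV| = 54.9 and V on the +x side, so V = (54.9, 0.00). Since A1 is tangent to MV there, KV ⟂ MV, so K = V + (0, -9.9) = (54.9, -9.90). Since KC ⟂ CD (tangency), |KD| = √(9.9² + 21.1²) = 23.3 regardless of where C sits on A1. So D lies on both circle(M, 57.26) and circle(K, 23.3); the below-MV intersection is D = (47.5, -32.0). C is the foot of the tangent from D: C = (45.1, -11.0).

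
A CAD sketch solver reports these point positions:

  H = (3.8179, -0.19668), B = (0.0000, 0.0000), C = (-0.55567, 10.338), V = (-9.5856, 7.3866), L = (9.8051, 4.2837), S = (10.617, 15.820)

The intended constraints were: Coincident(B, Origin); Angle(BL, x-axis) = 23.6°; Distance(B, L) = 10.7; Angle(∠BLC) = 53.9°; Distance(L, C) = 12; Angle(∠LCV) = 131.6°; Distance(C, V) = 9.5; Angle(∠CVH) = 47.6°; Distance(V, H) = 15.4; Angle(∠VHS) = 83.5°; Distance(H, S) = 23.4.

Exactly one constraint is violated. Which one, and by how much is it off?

Distance(H, S) = 23.4 — off by 6.00.

B = (0.00, 0.00) ✓; BL at 23.60° ✓; |BL| = 10.70 ✓; ∠BLC = 53.90° ✓; |LC| = 12.00 ✓; ∠LCV = 131.6° ✓; |CV| = 9.500 ✓; ∠CVH = 47.60° ✓; |VH| = 15.40 ✓; ∠VHS = 83.50° ✓; |HS| = 17.40 ✗.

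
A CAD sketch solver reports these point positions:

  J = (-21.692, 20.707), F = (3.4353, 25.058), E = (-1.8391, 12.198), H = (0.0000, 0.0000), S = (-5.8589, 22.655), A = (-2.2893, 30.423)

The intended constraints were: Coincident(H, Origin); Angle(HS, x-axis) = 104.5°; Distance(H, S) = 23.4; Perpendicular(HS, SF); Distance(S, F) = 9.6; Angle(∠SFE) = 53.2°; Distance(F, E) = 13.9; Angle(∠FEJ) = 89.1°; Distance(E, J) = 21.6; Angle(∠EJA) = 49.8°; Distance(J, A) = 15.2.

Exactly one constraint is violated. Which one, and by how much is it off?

Distance(J, A) = 15.2 — off by 6.50.

H = (0.00, 0.00) ✓; HS at 104.5° ✓; |HS| = 23.40 ✓; ∠(HS, SF) = 90.00° ✓; |SF| = 9.600 ✓; ∠SFE = 53.20° ✓; |FE| = 13.90 ✓; ∠FEJ = 89.10° ✓; |EJ| = 21.60 ✓; ∠EJA = 49.80° ✓; |JA| = 21.70 ✗.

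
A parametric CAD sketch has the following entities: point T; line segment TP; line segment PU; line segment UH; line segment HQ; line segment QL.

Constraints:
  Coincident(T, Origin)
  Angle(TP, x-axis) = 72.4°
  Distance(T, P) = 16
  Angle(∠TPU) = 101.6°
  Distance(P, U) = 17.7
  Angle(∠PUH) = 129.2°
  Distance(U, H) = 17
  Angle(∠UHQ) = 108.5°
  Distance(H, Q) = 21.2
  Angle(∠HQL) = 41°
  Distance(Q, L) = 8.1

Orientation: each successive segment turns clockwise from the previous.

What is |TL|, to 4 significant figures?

20.50

T is at the origin; TP runs at 72.4° with length 16.0, so P = (4.838, 15.25). ∠TPU = 101.6° gives PU at -6.000° from the x-axis; with |PU| = 17.7, U = (22.44, 13.40). ∠PUH = 129.2° gives UH at -56.80° from the x-axis; with |UH| = 17.0, H = (31.75, -0.8241). ∠UHQ = 108.5° gives HQ at -128.3° from the x-axis; with |HQ| = 21.2, Q = (18.61, -17.46). ∠HQL = 41.0° gives QL at 92.70° from the x-axis; with |QL| = 8.1, L = (18.23, -9.370). Then |TL| = |L − T| = 20.50.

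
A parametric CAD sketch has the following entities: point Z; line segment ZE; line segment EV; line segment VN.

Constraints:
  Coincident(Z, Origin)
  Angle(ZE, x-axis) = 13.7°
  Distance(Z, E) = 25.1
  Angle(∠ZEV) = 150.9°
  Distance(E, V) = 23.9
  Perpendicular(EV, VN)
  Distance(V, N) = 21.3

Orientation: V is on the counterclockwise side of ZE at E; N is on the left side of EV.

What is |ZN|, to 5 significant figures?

46.725

Z is at the origin; ZE runs at 13.7° with length 25.1, so E = 25.1·(cos 13.7°, sin 13.7°) = (24.386, 5.9446). ∠ZEV = 150.9°, so EV runs at 13.7° + (180° − 150.9°) = 42.800° from the x-axis; with |EV| = 23.9, V = E + 23.9·(cos 42.800°, sin 42.800°) = (41.922, 22.183). EV is perpendicular to VN; with |VN| = 21.3 on the left of EV, N = V + 21.3·(-0.67944, 0.73373) = (27.450, 37.812). Then |ZN| = |N − Z| = 46.725.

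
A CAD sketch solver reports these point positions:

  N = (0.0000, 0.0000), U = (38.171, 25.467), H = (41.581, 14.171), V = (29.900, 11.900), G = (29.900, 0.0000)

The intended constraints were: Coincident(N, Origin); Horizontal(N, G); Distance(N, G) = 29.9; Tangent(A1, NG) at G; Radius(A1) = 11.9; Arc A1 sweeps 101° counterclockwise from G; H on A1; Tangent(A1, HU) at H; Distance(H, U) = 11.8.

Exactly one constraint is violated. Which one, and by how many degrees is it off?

Tangent(A1, HU) at H — off by 5.80°.

N = (0.00, 0.00) ✓; N.y = 0.00, G.y = 0.00 ✓; |NG| = 29.90 ✓; ∠(VG, GN) = 90.00° ✓; |VG| = 11.90 ✓; bearing(V→H) − bearing(V→G) = 101.0° ✓; |VH| = 11.90 ✓; ∠(VH, HU) = 84.20° ✗; |HU| = 11.80 ✓.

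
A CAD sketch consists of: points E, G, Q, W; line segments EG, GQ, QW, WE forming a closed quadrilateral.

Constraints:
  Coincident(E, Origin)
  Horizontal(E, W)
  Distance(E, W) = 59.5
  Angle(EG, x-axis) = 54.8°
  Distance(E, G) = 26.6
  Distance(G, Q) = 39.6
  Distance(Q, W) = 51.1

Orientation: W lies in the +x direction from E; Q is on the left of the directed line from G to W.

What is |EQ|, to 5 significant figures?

65.867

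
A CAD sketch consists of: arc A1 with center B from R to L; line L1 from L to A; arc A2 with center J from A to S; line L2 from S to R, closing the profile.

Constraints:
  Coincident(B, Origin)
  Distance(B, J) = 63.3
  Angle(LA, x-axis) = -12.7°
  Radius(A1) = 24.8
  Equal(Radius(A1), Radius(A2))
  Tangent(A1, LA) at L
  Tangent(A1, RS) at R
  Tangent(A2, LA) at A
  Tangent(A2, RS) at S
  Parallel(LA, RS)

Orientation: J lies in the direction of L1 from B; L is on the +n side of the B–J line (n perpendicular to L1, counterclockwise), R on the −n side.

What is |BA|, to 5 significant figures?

67.985

The slot axis is L1's direction at -12.7°, so u = (cos -12.7°, sin -12.7°) = (0.97553, -0.21985) and n = (−sin -12.7°, cos -12.7°) = (0.21985, 0.97553). B is at the origin and J lies 63.3 along u from B, so J = 63.3·u = (61.751, -13.916). Tangency of A1 to both parallel lines with radius 24.8 puts L and R at B ± 24.8·n: L = (5.4522, 24.193), R = (-5.4522, -24.193). Equal radii place A and S the same way about J: A = J + 24.8·n = (67.204, 10.277), S = J − 24.8·n = (56.299, -38.110). Then |BA| = |A − B| = 67.985.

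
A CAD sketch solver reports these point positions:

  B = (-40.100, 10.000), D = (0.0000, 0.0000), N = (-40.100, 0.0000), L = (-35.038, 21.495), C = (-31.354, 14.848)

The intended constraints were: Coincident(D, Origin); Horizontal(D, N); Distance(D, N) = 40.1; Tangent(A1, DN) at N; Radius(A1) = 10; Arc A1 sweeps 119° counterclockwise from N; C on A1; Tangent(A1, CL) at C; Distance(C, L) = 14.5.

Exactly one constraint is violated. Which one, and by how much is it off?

Distance(C, L) = 14.5 — off by 6.90.

D = (0.00, 0.00) ✓; D.y = 0.00, N.y = 0.00 ✓; |DN| = 40.10 ✓; ∠(BN, ND) = 90.00° ✓; |BN| = 10.00 ✓; bearing(B→C) − bearing(B→N) = 119.0° ✓; |BC| = 10.00 ✓; ∠(BC, CL) = 90.00° ✓; |CL| = 7.600 ✗.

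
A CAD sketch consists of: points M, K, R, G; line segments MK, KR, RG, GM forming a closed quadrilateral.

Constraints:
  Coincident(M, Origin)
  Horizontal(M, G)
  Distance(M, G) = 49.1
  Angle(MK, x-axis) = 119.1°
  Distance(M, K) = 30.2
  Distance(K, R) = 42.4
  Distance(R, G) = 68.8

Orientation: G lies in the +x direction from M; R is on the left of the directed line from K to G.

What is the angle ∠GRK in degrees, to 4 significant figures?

72.38°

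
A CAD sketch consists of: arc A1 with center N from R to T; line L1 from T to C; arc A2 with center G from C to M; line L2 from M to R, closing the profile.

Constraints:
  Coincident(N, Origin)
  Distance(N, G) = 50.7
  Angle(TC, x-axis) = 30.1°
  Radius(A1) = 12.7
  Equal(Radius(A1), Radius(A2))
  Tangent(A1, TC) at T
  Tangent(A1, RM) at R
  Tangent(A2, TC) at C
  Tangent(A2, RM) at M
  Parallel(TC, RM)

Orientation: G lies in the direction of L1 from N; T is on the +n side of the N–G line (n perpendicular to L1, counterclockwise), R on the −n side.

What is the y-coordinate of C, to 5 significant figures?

36.414

The slot axis is L1's direction at 30.1°, so u = (cos 30.1°, sin 30.1°) = (0.86515, 0.50151) and n = (−sin 30.1°, cos 30.1°) = (-0.50151, 0.86515). N is at the origin and G lies 50.7 along u from N, so G = 50.7·u = (43.863, 25.427). Tangency of A1 to both parallel lines with radius 12.7 puts T and R at N ± 12.7·n: T = (-6.3692, 10.987), R = (6.3692, -10.987). Equal radii place C and M the same way about G: C = G + 12.7·n = (37.494, 36.414), M = G − 12.7·n = (50.232, 14.439). So C.y = 36.414.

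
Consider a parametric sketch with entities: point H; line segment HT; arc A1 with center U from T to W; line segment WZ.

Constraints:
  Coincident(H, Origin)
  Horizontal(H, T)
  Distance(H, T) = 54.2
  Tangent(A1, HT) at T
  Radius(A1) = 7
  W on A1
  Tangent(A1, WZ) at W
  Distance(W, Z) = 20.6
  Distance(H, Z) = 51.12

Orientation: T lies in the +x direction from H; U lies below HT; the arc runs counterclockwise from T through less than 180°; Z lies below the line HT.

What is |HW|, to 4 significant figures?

47.66

Checks: |UW| = 7.000 ✓; ∠(UW, WZ) = 90.00° ✓; |WZ| = 20.60 ✓; |HZ| = 51.12 ✓.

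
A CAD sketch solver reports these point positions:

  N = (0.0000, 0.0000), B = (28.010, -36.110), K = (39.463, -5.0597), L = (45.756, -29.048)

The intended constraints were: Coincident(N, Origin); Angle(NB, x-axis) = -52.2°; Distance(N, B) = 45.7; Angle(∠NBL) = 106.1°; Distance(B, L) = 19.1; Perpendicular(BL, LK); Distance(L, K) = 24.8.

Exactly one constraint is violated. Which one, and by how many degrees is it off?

Perpendicular(BL, LK) — off by 7.00°.

N = (0.00, 0.00) ✓; NB at -52.20° ✓; |NB| = 45.70 ✓; ∠NBL = 106.1° ✓; |BL| = 19.10 ✓; ∠(BL, LK) = 83.00° ✗; |LK| = 24.80 ✓.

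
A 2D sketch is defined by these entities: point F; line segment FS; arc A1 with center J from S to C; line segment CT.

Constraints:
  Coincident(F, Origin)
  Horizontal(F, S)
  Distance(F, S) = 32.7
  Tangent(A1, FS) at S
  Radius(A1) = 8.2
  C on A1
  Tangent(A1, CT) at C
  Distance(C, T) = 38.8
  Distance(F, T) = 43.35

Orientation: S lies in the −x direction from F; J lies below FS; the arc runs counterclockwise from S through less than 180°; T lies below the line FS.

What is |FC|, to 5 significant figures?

41.018

Checks: F = (0.00, 0.00) ✓; ∠(JS, SF) = 90.00° ✓; |JC| = 8.200 ✓; ∠(JC, CT) = 90.00° ✓; |CT| = 38.80 ✓; |FT| = 43.35 ✓.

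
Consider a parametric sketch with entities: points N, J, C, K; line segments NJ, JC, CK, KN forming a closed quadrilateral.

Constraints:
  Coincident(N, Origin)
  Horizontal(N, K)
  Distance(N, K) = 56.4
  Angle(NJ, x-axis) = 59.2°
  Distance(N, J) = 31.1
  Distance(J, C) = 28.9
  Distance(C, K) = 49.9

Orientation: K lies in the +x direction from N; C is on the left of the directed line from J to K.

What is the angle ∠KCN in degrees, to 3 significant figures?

61.5°

Checks: N = (0.00, 0.00) ✓; |JC| = 28.90 ✓; |CK| = 49.90 ✓.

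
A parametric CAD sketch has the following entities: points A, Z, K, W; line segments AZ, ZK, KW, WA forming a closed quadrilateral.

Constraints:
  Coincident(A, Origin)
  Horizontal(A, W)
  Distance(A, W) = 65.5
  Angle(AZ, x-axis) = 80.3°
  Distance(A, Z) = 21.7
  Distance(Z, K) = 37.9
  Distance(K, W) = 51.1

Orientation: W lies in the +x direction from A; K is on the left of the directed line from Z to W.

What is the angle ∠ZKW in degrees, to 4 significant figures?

93.47°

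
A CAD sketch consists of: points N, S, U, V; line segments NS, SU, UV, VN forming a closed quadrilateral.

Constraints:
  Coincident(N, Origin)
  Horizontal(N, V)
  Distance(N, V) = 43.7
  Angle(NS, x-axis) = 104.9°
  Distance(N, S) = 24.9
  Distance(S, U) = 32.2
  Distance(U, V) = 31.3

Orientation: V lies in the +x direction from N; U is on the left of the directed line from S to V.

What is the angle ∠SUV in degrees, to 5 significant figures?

122.15°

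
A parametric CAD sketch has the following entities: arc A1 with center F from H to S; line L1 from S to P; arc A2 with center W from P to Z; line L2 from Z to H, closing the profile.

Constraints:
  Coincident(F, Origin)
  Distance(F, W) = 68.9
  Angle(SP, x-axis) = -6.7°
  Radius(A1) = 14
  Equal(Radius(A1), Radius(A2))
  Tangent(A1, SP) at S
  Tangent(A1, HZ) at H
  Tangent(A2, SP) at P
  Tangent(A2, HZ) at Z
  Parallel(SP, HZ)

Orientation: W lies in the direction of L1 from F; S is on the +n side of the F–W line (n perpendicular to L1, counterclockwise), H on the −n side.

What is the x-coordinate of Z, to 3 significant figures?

66.8

Tangency of A1 to both parallel lines with radius 14.0 puts S and H at F ± 14.0·n: S = (1.63, 13.9), H = (-1.63, -13.9). Equal radii place P and Z the same way about W: P = W + 14.0·n = (70.1, 5.87), Z = W − 14.0·n = (66.8, -21.9). So Z.x = 66.8.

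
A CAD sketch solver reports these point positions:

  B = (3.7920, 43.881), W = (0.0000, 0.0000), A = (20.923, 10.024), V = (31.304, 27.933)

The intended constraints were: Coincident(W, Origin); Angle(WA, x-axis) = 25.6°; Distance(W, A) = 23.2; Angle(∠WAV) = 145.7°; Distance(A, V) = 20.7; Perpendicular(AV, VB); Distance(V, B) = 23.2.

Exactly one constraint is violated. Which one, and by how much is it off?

Distance(V, B) = 23.2 — off by 8.60.

W = (0.00, 0.00) ✓; WA at 25.60° ✓; |WA| = 23.20 ✓; ∠WAV = 145.7° ✓; |AV| = 20.70 ✓; ∠(AV, VB) = 90.00° ✓; |VB| = 31.80 ✗.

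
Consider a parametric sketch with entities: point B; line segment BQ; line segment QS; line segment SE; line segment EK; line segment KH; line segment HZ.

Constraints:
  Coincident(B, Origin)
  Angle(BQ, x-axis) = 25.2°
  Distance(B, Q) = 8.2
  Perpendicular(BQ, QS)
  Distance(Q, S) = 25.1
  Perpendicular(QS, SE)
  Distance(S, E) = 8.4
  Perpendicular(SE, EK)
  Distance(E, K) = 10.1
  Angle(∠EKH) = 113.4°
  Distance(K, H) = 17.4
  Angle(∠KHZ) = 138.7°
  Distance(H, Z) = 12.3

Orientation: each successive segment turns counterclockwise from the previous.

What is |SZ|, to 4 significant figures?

23.38

B is at the origin; BQ runs at 25.2° with length 8.2, so Q = (7.420, 3.491). The perpendicularity gives QS at right angles to BQ, so QS runs at 115.2°; with |QS| = 25.1, S = (-3.267, 26.20). The perpendicularity gives SE at right angles to QS, so SE runs at -154.8°; with |SE| = 8.4, E = (-10.87, 22.63). The perpendicularity gives EK at right angles to SE, so EK runs at -64.80°; with |EK| = 10.1, K = (-6.568, 13.49). ∠EKH = 113.4° gives KH at 1.800° from the x-axis; with |KH| = 17.4, H = (10.82, 14.03). ∠KHZ = 138.7° gives HZ at 43.10° from the x-axis; with |HZ| = 12.3, Z = (19.80, 22.44). Then |SZ| = |Z − S| = 23.38.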